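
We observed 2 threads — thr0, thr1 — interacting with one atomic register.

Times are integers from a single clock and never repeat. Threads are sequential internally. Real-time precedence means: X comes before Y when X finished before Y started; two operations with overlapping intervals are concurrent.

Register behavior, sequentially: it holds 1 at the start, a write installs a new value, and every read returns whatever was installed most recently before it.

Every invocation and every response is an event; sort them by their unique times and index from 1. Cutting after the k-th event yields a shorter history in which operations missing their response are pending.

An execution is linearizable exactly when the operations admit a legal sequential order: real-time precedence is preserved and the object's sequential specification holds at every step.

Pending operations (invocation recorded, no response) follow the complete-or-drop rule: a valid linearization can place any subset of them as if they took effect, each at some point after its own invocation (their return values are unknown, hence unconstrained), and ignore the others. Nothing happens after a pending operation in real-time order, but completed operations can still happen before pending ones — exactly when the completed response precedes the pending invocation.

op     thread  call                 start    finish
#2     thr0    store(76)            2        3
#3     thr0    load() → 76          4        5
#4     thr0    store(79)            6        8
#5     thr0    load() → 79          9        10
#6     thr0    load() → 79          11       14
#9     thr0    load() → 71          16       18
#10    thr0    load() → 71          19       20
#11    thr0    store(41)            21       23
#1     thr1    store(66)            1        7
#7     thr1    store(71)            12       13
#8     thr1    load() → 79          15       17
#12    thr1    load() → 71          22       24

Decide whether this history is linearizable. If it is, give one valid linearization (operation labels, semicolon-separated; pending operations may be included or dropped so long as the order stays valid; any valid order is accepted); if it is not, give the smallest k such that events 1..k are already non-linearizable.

not linearizable — minimal violating prefix: 17 events

events 1..16 are fine; event 17 — the response of #8 at time 17 — makes the prefix non-linearizable
checked exhaustively: 8 real-time-consistent orders of 8 completed operations, zero legal atomic register replays
include/drop combinations of the 1 pending operation (#9) were all tried; none helps
for example #1, #2, #3, #4, #5, #6, #7, #8 (pending dropped) fails at step 8: #8 load() → 79 is not legal there
for example #1, #2, #3, #4, #5, #7, #6, #8 (pending dropped) fails at step 7: #6 load() → 79 is not legal there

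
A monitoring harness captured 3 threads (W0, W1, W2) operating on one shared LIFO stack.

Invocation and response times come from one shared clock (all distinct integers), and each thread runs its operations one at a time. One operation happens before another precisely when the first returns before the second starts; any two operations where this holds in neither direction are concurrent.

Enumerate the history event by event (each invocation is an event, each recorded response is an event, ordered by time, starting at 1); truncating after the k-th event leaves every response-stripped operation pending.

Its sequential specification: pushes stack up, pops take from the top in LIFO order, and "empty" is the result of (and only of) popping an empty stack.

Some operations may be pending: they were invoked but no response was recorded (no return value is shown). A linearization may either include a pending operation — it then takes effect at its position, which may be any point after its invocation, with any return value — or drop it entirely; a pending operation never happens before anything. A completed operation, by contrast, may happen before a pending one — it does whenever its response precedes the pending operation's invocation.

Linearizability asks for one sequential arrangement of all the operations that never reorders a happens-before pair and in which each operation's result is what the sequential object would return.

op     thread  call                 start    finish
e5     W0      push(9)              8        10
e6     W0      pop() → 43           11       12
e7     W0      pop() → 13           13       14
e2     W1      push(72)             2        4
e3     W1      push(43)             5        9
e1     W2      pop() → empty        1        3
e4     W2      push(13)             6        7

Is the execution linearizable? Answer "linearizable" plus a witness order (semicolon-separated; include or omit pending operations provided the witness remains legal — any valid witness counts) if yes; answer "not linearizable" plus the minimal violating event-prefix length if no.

already the first 14 events (up to e7's response at time 14) admit no linearization; the first 13 still do
every one of the 6 real-time-consistent orders over 7 completed LIFO stack ops fails the sequential spec
for example e1, e2, e3, e4, e5, e6, e7 fails at step 6: e6 pop() → 43 is not legal there
for example e1, e2, e4, e3, e5, e6, e7 fails at step 6: e6 pop() → 43 is not legal there

not linearizable — minimal violating prefix: 14 events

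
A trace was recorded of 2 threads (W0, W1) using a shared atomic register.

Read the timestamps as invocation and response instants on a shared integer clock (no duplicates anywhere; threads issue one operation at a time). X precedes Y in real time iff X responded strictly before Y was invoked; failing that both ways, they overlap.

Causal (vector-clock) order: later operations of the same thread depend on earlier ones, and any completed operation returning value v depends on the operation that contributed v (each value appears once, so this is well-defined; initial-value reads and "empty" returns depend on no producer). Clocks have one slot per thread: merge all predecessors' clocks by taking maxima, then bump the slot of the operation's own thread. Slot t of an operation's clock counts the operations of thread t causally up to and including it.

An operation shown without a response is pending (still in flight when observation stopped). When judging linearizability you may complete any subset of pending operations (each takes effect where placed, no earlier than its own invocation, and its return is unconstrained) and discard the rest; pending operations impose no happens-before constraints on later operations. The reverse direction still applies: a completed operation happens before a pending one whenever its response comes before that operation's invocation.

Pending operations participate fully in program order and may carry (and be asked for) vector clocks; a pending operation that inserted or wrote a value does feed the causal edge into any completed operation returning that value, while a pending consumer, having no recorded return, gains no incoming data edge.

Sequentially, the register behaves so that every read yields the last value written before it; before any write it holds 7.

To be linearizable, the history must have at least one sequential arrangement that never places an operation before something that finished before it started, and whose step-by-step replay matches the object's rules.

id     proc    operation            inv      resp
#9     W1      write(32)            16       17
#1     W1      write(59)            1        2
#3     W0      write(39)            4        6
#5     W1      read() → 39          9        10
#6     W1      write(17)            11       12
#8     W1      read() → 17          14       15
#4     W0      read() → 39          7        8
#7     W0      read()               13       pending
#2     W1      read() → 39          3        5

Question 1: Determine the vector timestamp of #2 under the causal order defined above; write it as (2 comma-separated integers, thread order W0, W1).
Answer: (1, 2)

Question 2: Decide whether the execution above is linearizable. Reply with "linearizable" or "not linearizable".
linearizable

witness order: #1, #3, #2, #4, #5, #6, #7, #8, #9
after step 1 (#1 write(59)): value 59
after step 2 (#3 write(39)): value 39
after step 3 (#2 read() → 39): value 39
after step 4 (#4 read() → 39): value 39
after step 5 (#5 read() → 39): value 39
after step 6 (#6 write(17)): value 17
after step 7 (#7 read() (pending, included)): value 17
after step 8 (#8 read() → 17): value 17
after step 9 (#9 write(32)): value 32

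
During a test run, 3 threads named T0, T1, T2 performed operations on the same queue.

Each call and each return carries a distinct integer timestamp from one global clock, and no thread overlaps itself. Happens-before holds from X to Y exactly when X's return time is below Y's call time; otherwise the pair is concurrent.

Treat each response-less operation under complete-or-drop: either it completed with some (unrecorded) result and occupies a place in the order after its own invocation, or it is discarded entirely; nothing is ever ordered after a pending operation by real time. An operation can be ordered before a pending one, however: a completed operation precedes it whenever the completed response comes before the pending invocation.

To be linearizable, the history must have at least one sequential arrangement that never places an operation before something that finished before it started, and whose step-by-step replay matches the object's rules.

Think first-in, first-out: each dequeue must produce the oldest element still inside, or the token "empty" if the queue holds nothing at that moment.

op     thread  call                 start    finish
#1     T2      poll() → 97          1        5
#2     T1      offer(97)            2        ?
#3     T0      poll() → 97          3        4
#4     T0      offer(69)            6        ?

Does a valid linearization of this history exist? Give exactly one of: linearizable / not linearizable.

not linearizable

the violation lands at event 5, #1's response at time 5: events 1..4 linearize, events 1..5 do not
all 2 real-time-respecting orders fail — 2 completed queue operations, no legal replay
including or dropping the 1 pending operation (#2) in any combination fails
one such order, #1, #3 (pending dropped), breaks at step 1 where #1 poll() → 97 is illegal
one such order, #3, #1 (pending dropped), breaks at step 1 where #3 poll() → 97 is illegal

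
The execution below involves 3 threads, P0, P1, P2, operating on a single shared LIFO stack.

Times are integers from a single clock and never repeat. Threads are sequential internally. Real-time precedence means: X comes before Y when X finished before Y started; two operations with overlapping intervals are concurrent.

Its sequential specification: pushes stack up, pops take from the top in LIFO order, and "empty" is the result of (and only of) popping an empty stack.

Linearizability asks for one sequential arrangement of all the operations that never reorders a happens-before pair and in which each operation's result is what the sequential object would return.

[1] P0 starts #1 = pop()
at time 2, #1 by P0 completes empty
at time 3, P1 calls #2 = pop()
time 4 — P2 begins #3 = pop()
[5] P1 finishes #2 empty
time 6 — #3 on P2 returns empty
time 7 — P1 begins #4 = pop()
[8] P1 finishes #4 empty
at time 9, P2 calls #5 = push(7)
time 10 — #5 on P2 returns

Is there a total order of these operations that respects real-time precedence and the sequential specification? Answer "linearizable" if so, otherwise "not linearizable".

a witness: #1, #2, #3, #4, #5
step 1: #1 pop() → empty — stack <>
step 2: #2 pop() → empty — stack <>
step 3: #3 pop() → empty — stack <>
step 4: #4 pop() → empty — stack <>
step 5: #5 push(7) — stack <7>

linearizable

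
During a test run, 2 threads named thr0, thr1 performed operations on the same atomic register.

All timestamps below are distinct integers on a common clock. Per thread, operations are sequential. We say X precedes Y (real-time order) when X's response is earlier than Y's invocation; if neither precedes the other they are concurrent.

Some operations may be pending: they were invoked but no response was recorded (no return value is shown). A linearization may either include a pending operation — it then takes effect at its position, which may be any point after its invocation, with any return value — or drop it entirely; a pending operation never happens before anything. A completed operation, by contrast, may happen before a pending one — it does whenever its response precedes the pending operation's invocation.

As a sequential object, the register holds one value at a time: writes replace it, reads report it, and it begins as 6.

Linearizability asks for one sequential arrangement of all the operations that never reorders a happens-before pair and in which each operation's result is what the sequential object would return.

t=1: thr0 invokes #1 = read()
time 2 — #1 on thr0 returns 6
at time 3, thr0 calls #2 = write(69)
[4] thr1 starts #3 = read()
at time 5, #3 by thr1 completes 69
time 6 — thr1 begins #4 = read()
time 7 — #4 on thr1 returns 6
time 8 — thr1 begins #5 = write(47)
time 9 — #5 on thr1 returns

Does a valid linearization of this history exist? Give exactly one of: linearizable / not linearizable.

prefix check: 1..6 passes, 1..7 fails once #4's time-7 response joins
exactly one order of the 3 completed ops respects real time; the atomic register replay fails
including or dropping the 1 pending operation (#2) in any combination fails
for example #1, #3, #4 (pending dropped) fails at step 2: #3 read() → 69 is not legal there

not linearizable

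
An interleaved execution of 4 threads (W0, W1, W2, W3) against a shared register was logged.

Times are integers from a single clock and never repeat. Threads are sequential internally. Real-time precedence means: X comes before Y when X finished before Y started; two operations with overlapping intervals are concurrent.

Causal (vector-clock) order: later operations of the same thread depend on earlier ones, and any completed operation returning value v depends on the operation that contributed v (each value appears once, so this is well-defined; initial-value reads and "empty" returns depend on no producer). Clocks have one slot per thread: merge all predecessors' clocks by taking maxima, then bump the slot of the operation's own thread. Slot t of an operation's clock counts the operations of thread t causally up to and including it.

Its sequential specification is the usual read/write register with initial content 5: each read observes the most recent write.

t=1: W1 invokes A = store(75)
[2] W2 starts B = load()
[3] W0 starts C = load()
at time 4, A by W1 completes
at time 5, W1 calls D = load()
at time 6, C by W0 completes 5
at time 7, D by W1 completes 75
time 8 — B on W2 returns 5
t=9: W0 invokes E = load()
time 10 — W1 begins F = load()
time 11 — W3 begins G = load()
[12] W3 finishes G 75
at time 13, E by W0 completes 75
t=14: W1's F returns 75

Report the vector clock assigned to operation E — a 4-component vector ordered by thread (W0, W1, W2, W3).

B (invocation 2): nothing precedes it; W2's component alone gives (0, 0, 1, 0)
A (invocation 1): nothing precedes it; W1's component alone gives (0, 1, 0, 0)
C (invocation 3): nothing precedes it; W0's component alone gives (1, 0, 0, 0)
G (invocation 11): componentwise max over VC(A)=(0, 1, 0, 0), +1 at W3, giving (0, 1, 0, 1)
D (invocation 5): componentwise max over VC(A)=(0, 1, 0, 0), +1 at W1, giving (0, 2, 0, 0)
F (invocation 10): componentwise max over VC(A)=(0, 1, 0, 0), VC(D)=(0, 2, 0, 0), +1 at W1, giving (0, 3, 0, 0)
E (invocation 9): componentwise max over VC(A)=(0, 1, 0, 0), VC(C)=(1, 0, 0, 0), +1 at W0, giving (2, 1, 0, 0)
target: VC(E) = (2, 1, 0, 0)

(2, 1, 0, 0)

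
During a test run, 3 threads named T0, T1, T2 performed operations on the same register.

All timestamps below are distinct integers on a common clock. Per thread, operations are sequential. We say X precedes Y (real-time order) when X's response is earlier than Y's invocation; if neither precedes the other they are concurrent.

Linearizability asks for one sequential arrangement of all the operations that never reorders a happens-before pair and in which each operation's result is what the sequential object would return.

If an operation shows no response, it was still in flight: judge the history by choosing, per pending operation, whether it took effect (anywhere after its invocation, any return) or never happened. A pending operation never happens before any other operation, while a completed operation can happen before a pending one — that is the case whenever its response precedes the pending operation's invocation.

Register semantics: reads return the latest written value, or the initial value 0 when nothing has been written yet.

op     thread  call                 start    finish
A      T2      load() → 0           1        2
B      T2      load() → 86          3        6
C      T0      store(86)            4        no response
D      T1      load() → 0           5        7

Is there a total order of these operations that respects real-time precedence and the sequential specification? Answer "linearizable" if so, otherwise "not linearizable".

linearizable

one valid linearization: A, D, C, B
after step 1 (A load() → 0): value 0
after step 2 (D load() → 0): value 0
after step 3 (C store(86) (pending, included)): value 86
after step 4 (B load() → 86): value 86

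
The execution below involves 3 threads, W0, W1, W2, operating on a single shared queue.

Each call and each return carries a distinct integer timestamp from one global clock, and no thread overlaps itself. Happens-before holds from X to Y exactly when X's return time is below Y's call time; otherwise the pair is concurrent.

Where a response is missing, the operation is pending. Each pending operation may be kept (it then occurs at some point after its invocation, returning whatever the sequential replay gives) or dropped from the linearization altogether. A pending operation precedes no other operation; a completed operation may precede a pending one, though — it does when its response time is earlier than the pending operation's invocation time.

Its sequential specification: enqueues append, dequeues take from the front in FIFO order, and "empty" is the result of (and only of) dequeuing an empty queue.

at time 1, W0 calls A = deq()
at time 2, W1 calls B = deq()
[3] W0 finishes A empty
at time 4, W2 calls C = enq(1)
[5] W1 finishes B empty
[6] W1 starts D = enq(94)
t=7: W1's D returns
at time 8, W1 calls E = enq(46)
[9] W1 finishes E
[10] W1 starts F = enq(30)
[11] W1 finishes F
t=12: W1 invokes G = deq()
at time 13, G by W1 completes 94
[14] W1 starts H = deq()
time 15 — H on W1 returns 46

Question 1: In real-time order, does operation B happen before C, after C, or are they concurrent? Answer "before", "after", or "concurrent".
Answer: concurrent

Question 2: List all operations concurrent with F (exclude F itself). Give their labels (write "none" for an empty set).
Answer: C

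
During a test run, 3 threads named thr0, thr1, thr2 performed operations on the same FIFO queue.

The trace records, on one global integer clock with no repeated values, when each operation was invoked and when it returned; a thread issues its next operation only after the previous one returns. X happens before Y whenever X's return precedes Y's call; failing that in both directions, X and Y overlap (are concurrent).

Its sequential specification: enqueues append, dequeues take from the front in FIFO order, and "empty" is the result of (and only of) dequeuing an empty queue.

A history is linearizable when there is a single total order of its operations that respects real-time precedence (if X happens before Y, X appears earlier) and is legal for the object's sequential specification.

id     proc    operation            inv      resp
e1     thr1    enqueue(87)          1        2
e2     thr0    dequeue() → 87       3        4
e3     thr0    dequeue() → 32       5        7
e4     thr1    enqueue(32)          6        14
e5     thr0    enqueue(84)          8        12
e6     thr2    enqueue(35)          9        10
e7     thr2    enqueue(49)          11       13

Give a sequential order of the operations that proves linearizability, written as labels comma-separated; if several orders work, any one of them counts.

1. e1 enqueue(87), leaving queue <87>
2. e2 dequeue() → 87, leaving queue <>
3. e4 enqueue(32), leaving queue <32>
4. e3 dequeue() → 32, leaving queue <>
5. e5 enqueue(84), leaving queue <84>
6. e6 enqueue(35), leaving queue <84,35>
7. e7 enqueue(49), leaving queue <84,35,49>

e1, e2, e4, e3, e5, e6, e7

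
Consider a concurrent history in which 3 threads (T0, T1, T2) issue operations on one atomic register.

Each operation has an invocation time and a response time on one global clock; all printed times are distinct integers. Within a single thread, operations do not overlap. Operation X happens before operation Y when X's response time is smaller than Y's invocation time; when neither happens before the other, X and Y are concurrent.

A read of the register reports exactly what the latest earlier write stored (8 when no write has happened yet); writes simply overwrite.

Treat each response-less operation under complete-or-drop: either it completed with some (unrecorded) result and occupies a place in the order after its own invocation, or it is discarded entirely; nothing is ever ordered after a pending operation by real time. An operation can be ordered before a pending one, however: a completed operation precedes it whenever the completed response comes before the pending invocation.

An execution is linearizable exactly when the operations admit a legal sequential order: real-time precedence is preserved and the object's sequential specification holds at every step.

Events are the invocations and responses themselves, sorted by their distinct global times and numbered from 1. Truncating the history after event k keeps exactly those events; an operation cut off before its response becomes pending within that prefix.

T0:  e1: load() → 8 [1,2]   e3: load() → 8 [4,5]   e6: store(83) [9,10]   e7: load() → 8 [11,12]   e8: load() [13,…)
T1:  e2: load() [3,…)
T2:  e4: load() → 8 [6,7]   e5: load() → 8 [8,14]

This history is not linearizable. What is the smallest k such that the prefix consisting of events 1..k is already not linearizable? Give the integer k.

12

a valid linearization of events 1..11 exists, for instance e1, e2, e3, e4, e5, e6:
step 1: e1 load() → 8 — value 8
step 2: e2 load() (pending, included) — value 8
step 3: e3 load() → 8 — value 8
step 4: e4 load() → 8 — value 8
step 5: e5 load() (pending, included) — value 8
step 6: e6 store(83) — value 83
adding event 12 (e7 responds at 12) leaves no legal real-time order
include/drop combinations of the 2 pending operations (e2, e5) were all tried; none helps
take e1, e3, e4, e6, e7 (pending dropped): step 5 already fails, because e7 load() → 8 cannot occur there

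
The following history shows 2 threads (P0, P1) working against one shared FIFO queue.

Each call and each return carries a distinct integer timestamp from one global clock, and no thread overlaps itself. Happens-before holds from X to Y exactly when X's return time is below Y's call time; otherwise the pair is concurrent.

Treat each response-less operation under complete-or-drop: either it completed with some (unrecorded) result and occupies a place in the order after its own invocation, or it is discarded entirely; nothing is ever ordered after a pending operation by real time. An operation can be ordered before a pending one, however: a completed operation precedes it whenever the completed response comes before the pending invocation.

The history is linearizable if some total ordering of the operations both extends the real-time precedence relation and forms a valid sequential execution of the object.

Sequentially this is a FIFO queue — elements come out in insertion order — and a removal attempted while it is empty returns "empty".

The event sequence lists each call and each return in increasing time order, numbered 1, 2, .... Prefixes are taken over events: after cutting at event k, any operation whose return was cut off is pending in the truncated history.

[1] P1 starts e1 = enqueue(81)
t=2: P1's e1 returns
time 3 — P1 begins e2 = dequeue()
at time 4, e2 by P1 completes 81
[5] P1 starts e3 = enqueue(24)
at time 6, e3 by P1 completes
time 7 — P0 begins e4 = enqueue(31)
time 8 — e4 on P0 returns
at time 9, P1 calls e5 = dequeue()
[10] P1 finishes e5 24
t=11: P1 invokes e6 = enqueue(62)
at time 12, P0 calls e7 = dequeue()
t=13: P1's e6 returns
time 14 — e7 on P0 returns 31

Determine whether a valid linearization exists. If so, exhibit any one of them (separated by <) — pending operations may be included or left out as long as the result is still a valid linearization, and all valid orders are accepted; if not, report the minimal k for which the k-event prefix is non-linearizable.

after step 1 (e1 enqueue(81)): queue <81>
after step 2 (e2 dequeue() → 81): queue <>
after step 3 (e3 enqueue(24)): queue <24>
after step 4 (e4 enqueue(31)): queue <24,31>
after step 5 (e5 dequeue() → 24): queue <31>
after step 6 (e6 enqueue(62)): queue <31,62>
after step 7 (e7 dequeue() → 31): queue <62>

linearizable — witness: e1 < e2 < e3 < e4 < e5 < e6 < e7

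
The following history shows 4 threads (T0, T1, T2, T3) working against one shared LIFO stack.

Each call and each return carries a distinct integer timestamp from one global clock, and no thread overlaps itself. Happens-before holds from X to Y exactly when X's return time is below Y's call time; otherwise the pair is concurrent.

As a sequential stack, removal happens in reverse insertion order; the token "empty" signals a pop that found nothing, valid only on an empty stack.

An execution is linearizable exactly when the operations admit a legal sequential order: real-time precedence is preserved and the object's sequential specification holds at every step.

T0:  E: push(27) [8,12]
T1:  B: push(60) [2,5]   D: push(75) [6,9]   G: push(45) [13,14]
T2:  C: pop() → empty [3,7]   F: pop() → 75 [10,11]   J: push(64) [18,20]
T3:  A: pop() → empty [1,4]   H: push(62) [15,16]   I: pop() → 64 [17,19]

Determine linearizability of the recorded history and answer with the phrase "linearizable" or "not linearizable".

linearizable

one valid linearization: A, C, B, D, F, E, G, H, J, I
1. A pop() → empty, leaving stack <>
2. C pop() → empty, leaving stack <>
3. B push(60), leaving stack <60>
4. D push(75), leaving stack <60,75>
5. F pop() → 75, leaving stack <60>
6. E push(27), leaving stack <60,27>
7. G push(45), leaving stack <60,27,45>
8. H push(62), leaving stack <60,27,45,62>
9. J push(64), leaving stack <60,27,45,62,64>
10. I pop() → 64, leaving stack <60,27,45,62>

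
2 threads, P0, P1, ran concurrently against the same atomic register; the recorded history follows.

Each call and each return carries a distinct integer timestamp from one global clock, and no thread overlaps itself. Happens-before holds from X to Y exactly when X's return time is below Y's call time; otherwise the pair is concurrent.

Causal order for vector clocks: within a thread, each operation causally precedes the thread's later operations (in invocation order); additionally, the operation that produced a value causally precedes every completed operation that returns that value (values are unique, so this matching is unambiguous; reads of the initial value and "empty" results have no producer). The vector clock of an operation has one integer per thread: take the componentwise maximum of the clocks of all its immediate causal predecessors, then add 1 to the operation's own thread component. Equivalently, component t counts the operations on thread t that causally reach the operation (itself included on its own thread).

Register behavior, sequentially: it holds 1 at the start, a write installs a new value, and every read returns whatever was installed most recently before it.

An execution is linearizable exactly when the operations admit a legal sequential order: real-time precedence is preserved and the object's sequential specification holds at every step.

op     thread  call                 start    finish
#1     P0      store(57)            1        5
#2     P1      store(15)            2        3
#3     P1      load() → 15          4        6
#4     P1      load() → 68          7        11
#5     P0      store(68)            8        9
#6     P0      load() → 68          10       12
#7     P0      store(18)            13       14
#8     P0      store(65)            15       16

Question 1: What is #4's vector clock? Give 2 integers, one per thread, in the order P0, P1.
(2, 3)

no predecessors for #2 (invoked 2): P1 increments from zero → (0, 1)
no predecessors for #1 (invoked 1): P0 increments from zero → (1, 0)
#3 (invocation 4): componentwise max over VC(#2)=(0, 1), +1 at P1, giving (0, 2)
#5 (invocation 8): componentwise max over VC(#1)=(1, 0), +1 at P0, giving (2, 0)
#6 (invocation 10): componentwise max over VC(#5)=(2, 0), +1 at P0, giving (3, 0)
#7 (invocation 13): componentwise max over VC(#6)=(3, 0), +1 at P0, giving (4, 0)
#4 (invocation 7): componentwise max over VC(#3)=(0, 2), VC(#5)=(2, 0), +1 at P1, giving (2, 3)
#8 (invocation 15): componentwise max over VC(#7)=(4, 0), +1 at P0, giving (5, 0)
target: VC(#4) = (2, 3)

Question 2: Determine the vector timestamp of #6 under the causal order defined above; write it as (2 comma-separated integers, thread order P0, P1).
(3, 0)

#2, invoked 2, has no incoming edges; only P1's bump applies → (0, 1)
#1, invoked 1, has no incoming edges; only P0's bump applies → (1, 0)
#3, invoked 4, takes VC(#2)=(0, 1) under max, adds 1 for P1 → (0, 2)
#5, invoked 8, takes VC(#1)=(1, 0) under max, adds 1 for P0 → (2, 0)
#6, invoked 10, takes VC(#5)=(2, 0) under max, adds 1 for P0 → (3, 0)
#7, invoked 13, takes VC(#6)=(3, 0) under max, adds 1 for P0 → (4, 0)
#4, invoked 7, takes VC(#3)=(0, 2), VC(#5)=(2, 0) under max, adds 1 for P1 → (2, 3)
#8, invoked 15, takes VC(#7)=(4, 0) under max, adds 1 for P0 → (5, 0)
target: VC(#6) = (3, 0)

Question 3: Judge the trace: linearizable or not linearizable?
linearizable

one valid linearization: #1, #2, #3, #5, #4, #6, #7, #8
after step 1 (#1 store(57)): value 57
after step 2 (#2 store(15)): value 15
after step 3 (#3 load() → 15): value 15
after step 4 (#5 store(68)): value 68
after step 5 (#4 load() → 68): value 68
after step 6 (#6 load() → 68): value 68
after step 7 (#7 store(18)): value 18
after step 8 (#8 store(65)): value 65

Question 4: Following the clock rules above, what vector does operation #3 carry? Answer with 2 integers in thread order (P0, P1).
(0, 2)

VC(#2, invoked at 2): no causal predecessors; +1 on P1 → (0, 1)
VC(#1, invoked at 1): no causal predecessors; +1 on P0 → (1, 0)
invoked at 4, #3 merges VC(#2)=(0, 1) and bumps P1's slot → (0, 2)
invoked at 8, #5 merges VC(#1)=(1, 0) and bumps P0's slot → (2, 0)
invoked at 10, #6 merges VC(#5)=(2, 0) and bumps P0's slot → (3, 0)
invoked at 13, #7 merges VC(#6)=(3, 0) and bumps P0's slot → (4, 0)
invoked at 7, #4 merges VC(#3)=(0, 2), VC(#5)=(2, 0) and bumps P1's slot → (2, 3)
invoked at 15, #8 merges VC(#7)=(4, 0) and bumps P0's slot → (5, 0)
target: VC(#3) = (0, 2)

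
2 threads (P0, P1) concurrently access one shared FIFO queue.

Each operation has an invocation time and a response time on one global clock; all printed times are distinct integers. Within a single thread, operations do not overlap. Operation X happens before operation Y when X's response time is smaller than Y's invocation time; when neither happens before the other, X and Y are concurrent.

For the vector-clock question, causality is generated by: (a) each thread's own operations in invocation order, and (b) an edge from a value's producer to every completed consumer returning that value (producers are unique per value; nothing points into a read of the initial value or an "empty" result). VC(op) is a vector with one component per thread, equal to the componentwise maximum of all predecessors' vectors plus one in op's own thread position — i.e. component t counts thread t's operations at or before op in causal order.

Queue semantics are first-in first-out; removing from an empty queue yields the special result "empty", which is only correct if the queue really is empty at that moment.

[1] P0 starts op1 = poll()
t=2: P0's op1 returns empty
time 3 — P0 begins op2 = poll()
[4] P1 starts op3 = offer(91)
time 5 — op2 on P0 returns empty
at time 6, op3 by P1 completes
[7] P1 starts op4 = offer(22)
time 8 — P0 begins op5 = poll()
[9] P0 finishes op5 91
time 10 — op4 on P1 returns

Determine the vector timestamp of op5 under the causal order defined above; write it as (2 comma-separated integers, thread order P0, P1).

op3 (invocation 4): nothing precedes it; P1's component alone gives (0, 1)
op1 (invocation 1): nothing precedes it; P0's component alone gives (1, 0)
merge at op4 (invoked 7): VC(op3)=(0, 1), own-thread bump on P1 → (0, 2)
merge at op2 (invoked 3): VC(op1)=(1, 0), own-thread bump on P0 → (2, 0)
merge at op5 (invoked 8): VC(op2)=(2, 0), VC(op3)=(0, 1), own-thread bump on P0 → (3, 1)
target: VC(op5) = (3, 1)

(3, 1)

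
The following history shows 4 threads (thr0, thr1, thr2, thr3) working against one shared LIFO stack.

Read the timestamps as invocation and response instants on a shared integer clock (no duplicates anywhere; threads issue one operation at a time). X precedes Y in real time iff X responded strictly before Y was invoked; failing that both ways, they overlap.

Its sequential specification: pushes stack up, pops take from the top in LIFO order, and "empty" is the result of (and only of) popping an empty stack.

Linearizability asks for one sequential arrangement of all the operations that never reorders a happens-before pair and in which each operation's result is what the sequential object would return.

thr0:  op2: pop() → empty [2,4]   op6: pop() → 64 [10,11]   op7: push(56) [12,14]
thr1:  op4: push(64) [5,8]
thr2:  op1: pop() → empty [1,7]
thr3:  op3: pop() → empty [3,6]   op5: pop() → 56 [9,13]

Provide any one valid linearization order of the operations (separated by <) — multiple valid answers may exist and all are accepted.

op1 < op2 < op3 < op4 < op6 < op7 < op5

step 1: op1 pop() → empty — stack <>
step 2: op2 pop() → empty — stack <>
step 3: op3 pop() → empty — stack <>
step 4: op4 push(64) — stack <64>
step 5: op6 pop() → 64 — stack <>
step 6: op7 push(56) — stack <56>
step 7: op5 pop() → 56 — stack <>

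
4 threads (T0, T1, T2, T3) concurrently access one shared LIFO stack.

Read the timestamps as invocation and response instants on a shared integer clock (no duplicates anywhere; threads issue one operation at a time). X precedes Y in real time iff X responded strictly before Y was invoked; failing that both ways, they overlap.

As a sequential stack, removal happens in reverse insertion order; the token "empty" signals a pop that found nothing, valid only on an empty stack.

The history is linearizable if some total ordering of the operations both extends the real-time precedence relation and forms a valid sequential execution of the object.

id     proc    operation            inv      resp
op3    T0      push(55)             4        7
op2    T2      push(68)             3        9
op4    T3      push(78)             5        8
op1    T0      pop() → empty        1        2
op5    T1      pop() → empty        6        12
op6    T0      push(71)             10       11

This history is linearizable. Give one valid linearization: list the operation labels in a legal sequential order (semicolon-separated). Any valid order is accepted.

1. op1 pop() → empty, leaving stack <>
2. op5 pop() → empty, leaving stack <>
3. op2 push(68), leaving stack <68>
4. op3 push(55), leaving stack <68,55>
5. op4 push(78), leaving stack <68,55,78>
6. op6 push(71), leaving stack <68,55,78,71>

op1; op5; op2; op3; op4; op6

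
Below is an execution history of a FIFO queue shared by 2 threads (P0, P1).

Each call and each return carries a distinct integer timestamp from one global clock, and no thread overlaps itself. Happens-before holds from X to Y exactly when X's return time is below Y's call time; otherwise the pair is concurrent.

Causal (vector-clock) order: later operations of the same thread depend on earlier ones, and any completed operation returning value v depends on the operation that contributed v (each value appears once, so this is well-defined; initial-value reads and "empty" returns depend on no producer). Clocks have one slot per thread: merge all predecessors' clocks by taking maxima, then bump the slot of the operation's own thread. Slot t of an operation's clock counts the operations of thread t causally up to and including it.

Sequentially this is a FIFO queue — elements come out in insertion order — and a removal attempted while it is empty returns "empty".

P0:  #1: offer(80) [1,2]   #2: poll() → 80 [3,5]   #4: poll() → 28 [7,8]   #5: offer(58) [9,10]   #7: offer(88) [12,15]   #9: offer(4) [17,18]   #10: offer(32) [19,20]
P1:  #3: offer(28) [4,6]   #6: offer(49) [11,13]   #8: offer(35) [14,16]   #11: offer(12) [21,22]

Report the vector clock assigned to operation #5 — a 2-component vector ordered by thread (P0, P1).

#3, invoked 4, has no incoming edges; only P1's bump applies → (0, 1)
#1, invoked 1, has no incoming edges; only P0's bump applies → (1, 0)
invoked at 11, #6 merges VC(#3)=(0, 1) and bumps P1's slot → (0, 2)
invoked at 3, #2 merges VC(#1)=(1, 0) and bumps P0's slot → (2, 0)
invoked at 14, #8 merges VC(#6)=(0, 2) and bumps P1's slot → (0, 3)
invoked at 21, #11 merges VC(#8)=(0, 3) and bumps P1's slot → (0, 4)
invoked at 7, #4 merges VC(#2)=(2, 0), VC(#3)=(0, 1) and bumps P0's slot → (3, 1)
invoked at 9, #5 merges VC(#4)=(3, 1) and bumps P0's slot → (4, 1)
invoked at 12, #7 merges VC(#5)=(4, 1) and bumps P0's slot → (5, 1)
invoked at 17, #9 merges VC(#7)=(5, 1) and bumps P0's slot → (6, 1)
invoked at 19, #10 merges VC(#9)=(6, 1) and bumps P0's slot → (7, 1)
target: VC(#5) = (4, 1)

(4, 1)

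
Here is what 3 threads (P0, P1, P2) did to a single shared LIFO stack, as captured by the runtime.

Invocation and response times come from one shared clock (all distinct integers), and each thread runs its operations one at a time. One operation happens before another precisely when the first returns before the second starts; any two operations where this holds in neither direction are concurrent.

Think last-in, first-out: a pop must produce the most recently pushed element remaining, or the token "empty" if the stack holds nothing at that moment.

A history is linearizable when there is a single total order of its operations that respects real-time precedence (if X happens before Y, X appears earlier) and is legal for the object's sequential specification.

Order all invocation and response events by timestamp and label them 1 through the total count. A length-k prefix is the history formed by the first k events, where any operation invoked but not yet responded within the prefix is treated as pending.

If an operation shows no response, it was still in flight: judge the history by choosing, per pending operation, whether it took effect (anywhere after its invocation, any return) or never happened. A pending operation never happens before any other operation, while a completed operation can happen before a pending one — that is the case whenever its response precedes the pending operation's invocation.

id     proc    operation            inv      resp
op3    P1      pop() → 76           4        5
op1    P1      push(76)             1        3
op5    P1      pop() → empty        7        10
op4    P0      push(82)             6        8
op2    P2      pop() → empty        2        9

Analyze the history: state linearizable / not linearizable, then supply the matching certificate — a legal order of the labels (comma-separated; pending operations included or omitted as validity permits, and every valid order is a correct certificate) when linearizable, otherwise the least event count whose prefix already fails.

1. op1 push(76), leaving stack <76>
2. op3 pop() → 76, leaving stack <>
3. op2 pop() → empty, leaving stack <>
4. op5 pop() → empty, leaving stack <>
5. op4 push(82), leaving stack <82>

linearizable — witness: op1, op3, op2, op5, op4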